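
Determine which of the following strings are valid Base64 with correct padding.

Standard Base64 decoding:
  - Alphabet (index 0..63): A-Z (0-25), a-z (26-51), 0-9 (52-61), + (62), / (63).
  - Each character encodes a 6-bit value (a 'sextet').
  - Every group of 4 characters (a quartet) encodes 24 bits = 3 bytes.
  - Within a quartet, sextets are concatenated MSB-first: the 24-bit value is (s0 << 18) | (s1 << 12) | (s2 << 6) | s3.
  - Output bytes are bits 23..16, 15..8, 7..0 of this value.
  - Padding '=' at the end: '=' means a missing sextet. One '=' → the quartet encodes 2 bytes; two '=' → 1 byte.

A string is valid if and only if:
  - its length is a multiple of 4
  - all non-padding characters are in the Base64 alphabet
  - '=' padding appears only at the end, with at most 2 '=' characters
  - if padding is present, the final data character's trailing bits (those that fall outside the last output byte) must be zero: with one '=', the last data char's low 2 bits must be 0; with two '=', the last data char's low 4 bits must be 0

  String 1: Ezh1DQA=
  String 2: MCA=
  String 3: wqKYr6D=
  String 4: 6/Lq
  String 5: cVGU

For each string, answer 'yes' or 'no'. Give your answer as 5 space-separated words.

Answer: yes yes no yes yes

Derivation:
String 1: 'Ezh1DQA=' → valid
String 2: 'MCA=' → valid
String 3: 'wqKYr6D=' → invalid (bad trailing bits)
String 4: '6/Lq' → valid
String 5: 'cVGU' → valid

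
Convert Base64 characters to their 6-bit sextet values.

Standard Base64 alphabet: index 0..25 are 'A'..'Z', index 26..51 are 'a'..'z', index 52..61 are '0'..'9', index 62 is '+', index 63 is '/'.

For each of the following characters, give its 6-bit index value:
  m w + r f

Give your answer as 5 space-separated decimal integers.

Answer: 38 48 62 43 31

Derivation:
'm': a..z range, 26 + ord('m') − ord('a') = 38
'w': a..z range, 26 + ord('w') − ord('a') = 48
'+': index 62
'r': a..z range, 26 + ord('r') − ord('a') = 43
'f': a..z range, 26 + ord('f') − ord('a') = 31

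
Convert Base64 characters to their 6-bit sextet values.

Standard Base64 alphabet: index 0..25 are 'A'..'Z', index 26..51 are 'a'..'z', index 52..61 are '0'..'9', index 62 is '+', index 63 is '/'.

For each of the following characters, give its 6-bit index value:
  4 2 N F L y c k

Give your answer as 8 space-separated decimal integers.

'4': 0..9 range, 52 + ord('4') − ord('0') = 56
'2': 0..9 range, 52 + ord('2') − ord('0') = 54
'N': A..Z range, ord('N') − ord('A') = 13
'F': A..Z range, ord('F') − ord('A') = 5
'L': A..Z range, ord('L') − ord('A') = 11
'y': a..z range, 26 + ord('y') − ord('a') = 50
'c': a..z range, 26 + ord('c') − ord('a') = 28
'k': a..z range, 26 + ord('k') − ord('a') = 36

Answer: 56 54 13 5 11 50 28 36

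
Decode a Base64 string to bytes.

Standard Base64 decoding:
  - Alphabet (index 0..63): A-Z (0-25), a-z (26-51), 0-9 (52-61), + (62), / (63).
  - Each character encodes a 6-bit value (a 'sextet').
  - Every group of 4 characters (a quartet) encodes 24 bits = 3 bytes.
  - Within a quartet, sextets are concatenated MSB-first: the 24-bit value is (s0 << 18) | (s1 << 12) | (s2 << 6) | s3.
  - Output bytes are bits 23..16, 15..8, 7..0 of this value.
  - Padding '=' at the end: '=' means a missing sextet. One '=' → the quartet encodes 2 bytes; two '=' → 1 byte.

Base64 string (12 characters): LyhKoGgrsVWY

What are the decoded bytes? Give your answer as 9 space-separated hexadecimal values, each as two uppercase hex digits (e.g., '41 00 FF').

After char 0 ('L'=11): chars_in_quartet=1 acc=0xB bytes_emitted=0
After char 1 ('y'=50): chars_in_quartet=2 acc=0x2F2 bytes_emitted=0
After char 2 ('h'=33): chars_in_quartet=3 acc=0xBCA1 bytes_emitted=0
After char 3 ('K'=10): chars_in_quartet=4 acc=0x2F284A -> emit 2F 28 4A, reset; bytes_emitted=3
After char 4 ('o'=40): chars_in_quartet=1 acc=0x28 bytes_emitted=3
After char 5 ('G'=6): chars_in_quartet=2 acc=0xA06 bytes_emitted=3
After char 6 ('g'=32): chars_in_quartet=3 acc=0x281A0 bytes_emitted=3
After char 7 ('r'=43): chars_in_quartet=4 acc=0xA0682B -> emit A0 68 2B, reset; bytes_emitted=6
After char 8 ('s'=44): chars_in_quartet=1 acc=0x2C bytes_emitted=6
After char 9 ('V'=21): chars_in_quartet=2 acc=0xB15 bytes_emitted=6
After char 10 ('W'=22): chars_in_quartet=3 acc=0x2C556 bytes_emitted=6
After char 11 ('Y'=24): chars_in_quartet=4 acc=0xB15598 -> emit B1 55 98, reset; bytes_emitted=9

Answer: 2F 28 4A A0 68 2B B1 55 98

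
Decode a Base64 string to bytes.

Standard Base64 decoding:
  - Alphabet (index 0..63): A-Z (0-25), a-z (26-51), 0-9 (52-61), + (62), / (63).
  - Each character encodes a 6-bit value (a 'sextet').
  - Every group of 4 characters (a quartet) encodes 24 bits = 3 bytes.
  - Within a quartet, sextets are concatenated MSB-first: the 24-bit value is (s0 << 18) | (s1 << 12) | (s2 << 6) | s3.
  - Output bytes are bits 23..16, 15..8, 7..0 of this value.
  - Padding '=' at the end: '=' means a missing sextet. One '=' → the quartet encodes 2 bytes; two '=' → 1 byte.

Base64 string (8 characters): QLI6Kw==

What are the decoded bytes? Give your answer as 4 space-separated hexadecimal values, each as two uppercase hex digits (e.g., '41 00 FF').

Answer: 40 B2 3A 2B

Derivation:
After char 0 ('Q'=16): chars_in_quartet=1 acc=0x10 bytes_emitted=0
After char 1 ('L'=11): chars_in_quartet=2 acc=0x40B bytes_emitted=0
After char 2 ('I'=8): chars_in_quartet=3 acc=0x102C8 bytes_emitted=0
After char 3 ('6'=58): chars_in_quartet=4 acc=0x40B23A -> emit 40 B2 3A, reset; bytes_emitted=3
After char 4 ('K'=10): chars_in_quartet=1 acc=0xA bytes_emitted=3
After char 5 ('w'=48): chars_in_quartet=2 acc=0x2B0 bytes_emitted=3
Padding '==': partial quartet acc=0x2B0 -> emit 2B; bytes_emitted=4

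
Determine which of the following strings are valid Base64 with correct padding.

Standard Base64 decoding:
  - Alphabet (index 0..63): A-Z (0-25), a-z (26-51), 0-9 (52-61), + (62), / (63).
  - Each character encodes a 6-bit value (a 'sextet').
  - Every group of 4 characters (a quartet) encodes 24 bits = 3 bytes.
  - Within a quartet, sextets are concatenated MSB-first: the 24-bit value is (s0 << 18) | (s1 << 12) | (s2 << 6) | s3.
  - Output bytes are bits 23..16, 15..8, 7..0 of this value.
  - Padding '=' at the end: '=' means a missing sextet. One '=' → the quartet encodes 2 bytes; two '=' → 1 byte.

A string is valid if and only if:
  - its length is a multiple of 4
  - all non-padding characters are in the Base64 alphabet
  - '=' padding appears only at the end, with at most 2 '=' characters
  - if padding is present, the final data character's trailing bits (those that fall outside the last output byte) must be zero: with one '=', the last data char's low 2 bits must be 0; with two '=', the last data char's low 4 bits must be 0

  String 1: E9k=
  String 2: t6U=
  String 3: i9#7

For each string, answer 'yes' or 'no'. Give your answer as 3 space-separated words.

String 1: 'E9k=' → valid
String 2: 't6U=' → valid
String 3: 'i9#7' → invalid (bad char(s): ['#'])

Answer: yes yes no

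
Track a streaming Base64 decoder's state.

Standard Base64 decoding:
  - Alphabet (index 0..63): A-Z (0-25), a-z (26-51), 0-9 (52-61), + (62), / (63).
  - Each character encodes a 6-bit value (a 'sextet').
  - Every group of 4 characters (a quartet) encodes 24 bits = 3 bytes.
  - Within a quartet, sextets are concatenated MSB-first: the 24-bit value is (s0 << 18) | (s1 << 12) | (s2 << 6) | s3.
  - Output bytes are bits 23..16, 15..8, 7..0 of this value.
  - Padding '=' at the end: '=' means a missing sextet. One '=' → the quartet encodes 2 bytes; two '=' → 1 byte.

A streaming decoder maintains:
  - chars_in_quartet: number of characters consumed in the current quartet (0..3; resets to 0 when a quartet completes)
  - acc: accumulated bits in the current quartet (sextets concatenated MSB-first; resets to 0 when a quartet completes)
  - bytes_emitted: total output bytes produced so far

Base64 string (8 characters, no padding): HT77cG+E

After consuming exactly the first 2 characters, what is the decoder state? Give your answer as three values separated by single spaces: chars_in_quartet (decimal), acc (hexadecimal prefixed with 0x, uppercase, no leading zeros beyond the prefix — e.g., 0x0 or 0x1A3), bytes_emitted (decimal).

Answer: 2 0x1D3 0

Derivation:
After char 0 ('H'=7): chars_in_quartet=1 acc=0x7 bytes_emitted=0
After char 1 ('T'=19): chars_in_quartet=2 acc=0x1D3 bytes_emitted=0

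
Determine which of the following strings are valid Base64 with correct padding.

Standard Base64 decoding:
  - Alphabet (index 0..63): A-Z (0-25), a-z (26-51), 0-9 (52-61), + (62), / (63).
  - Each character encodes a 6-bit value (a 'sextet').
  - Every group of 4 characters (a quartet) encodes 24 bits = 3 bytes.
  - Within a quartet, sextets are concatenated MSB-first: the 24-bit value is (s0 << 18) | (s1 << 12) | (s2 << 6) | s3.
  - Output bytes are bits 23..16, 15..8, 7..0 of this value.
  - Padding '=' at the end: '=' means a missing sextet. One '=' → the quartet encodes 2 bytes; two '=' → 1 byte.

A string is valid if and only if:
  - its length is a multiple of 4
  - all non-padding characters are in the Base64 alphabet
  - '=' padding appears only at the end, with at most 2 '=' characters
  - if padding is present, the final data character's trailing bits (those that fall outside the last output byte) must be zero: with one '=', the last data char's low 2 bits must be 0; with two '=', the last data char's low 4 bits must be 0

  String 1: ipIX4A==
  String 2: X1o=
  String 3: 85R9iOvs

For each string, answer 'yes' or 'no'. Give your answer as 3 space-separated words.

String 1: 'ipIX4A==' → valid
String 2: 'X1o=' → valid
String 3: '85R9iOvs' → valid

Answer: yes yes yes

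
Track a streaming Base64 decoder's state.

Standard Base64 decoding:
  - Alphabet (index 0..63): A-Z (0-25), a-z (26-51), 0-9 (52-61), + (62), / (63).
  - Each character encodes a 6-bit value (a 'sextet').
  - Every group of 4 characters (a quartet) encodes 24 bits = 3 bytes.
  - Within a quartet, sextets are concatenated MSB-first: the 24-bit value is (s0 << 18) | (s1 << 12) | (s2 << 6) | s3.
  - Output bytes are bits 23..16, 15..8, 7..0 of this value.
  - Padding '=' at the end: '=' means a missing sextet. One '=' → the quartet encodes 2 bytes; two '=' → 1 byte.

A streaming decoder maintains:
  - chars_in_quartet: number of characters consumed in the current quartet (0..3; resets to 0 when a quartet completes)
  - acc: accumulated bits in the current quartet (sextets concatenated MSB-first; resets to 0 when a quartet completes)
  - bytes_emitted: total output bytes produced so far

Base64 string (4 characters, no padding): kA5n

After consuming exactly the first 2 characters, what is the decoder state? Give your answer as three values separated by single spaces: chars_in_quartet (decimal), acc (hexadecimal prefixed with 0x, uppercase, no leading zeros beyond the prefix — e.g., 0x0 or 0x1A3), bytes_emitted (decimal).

Answer: 2 0x900 0

Derivation:
After char 0 ('k'=36): chars_in_quartet=1 acc=0x24 bytes_emitted=0
After char 1 ('A'=0): chars_in_quartet=2 acc=0x900 bytes_emitted=0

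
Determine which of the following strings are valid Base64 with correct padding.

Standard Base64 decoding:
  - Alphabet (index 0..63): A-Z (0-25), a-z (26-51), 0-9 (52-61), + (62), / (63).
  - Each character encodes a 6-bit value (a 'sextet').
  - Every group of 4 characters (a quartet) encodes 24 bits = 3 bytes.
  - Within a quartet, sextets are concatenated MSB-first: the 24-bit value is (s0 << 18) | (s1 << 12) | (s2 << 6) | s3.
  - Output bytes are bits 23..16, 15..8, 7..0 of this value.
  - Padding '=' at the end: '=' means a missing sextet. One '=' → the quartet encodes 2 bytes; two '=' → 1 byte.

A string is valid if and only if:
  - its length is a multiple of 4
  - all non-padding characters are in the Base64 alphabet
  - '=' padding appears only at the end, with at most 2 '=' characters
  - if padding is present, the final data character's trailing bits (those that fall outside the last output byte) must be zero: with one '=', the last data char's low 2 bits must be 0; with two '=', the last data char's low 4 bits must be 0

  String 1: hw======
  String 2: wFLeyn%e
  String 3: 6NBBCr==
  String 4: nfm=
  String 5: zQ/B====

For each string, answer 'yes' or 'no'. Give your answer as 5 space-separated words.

String 1: 'hw======' → invalid (6 pad chars (max 2))
String 2: 'wFLeyn%e' → invalid (bad char(s): ['%'])
String 3: '6NBBCr==' → invalid (bad trailing bits)
String 4: 'nfm=' → invalid (bad trailing bits)
String 5: 'zQ/B====' → invalid (4 pad chars (max 2))

Answer: no no no no no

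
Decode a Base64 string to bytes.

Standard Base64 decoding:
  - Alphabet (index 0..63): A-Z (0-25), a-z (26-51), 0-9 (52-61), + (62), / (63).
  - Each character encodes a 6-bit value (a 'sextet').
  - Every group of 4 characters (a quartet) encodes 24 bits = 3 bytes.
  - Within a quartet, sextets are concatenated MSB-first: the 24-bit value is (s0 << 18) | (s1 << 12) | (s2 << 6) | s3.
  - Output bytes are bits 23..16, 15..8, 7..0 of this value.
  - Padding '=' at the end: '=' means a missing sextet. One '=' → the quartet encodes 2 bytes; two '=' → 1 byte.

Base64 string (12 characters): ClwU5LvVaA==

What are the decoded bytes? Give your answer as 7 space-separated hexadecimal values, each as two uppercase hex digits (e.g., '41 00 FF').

Answer: 0A 5C 14 E4 BB D5 68

Derivation:
After char 0 ('C'=2): chars_in_quartet=1 acc=0x2 bytes_emitted=0
After char 1 ('l'=37): chars_in_quartet=2 acc=0xA5 bytes_emitted=0
After char 2 ('w'=48): chars_in_quartet=3 acc=0x2970 bytes_emitted=0
After char 3 ('U'=20): chars_in_quartet=4 acc=0xA5C14 -> emit 0A 5C 14, reset; bytes_emitted=3
After char 4 ('5'=57): chars_in_quartet=1 acc=0x39 bytes_emitted=3
After char 5 ('L'=11): chars_in_quartet=2 acc=0xE4B bytes_emitted=3
After char 6 ('v'=47): chars_in_quartet=3 acc=0x392EF bytes_emitted=3
After char 7 ('V'=21): chars_in_quartet=4 acc=0xE4BBD5 -> emit E4 BB D5, reset; bytes_emitted=6
After char 8 ('a'=26): chars_in_quartet=1 acc=0x1A bytes_emitted=6
After char 9 ('A'=0): chars_in_quartet=2 acc=0x680 bytes_emitted=6
Padding '==': partial quartet acc=0x680 -> emit 68; bytes_emitted=7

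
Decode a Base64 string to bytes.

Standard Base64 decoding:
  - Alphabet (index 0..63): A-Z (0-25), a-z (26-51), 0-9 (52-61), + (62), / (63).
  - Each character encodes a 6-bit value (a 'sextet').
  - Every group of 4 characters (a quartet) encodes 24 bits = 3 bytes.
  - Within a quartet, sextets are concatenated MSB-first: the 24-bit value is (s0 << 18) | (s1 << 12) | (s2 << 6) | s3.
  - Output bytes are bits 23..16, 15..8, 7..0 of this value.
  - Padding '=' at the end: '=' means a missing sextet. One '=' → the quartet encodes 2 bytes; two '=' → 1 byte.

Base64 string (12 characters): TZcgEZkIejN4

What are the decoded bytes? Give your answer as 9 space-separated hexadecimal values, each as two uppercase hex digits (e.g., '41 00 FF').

Answer: 4D 97 20 11 99 08 7A 33 78

Derivation:
After char 0 ('T'=19): chars_in_quartet=1 acc=0x13 bytes_emitted=0
After char 1 ('Z'=25): chars_in_quartet=2 acc=0x4D9 bytes_emitted=0
After char 2 ('c'=28): chars_in_quartet=3 acc=0x1365C bytes_emitted=0
After char 3 ('g'=32): chars_in_quartet=4 acc=0x4D9720 -> emit 4D 97 20, reset; bytes_emitted=3
After char 4 ('E'=4): chars_in_quartet=1 acc=0x4 bytes_emitted=3
After char 5 ('Z'=25): chars_in_quartet=2 acc=0x119 bytes_emitted=3
After char 6 ('k'=36): chars_in_quartet=3 acc=0x4664 bytes_emitted=3
After char 7 ('I'=8): chars_in_quartet=4 acc=0x119908 -> emit 11 99 08, reset; bytes_emitted=6
After char 8 ('e'=30): chars_in_quartet=1 acc=0x1E bytes_emitted=6
After char 9 ('j'=35): chars_in_quartet=2 acc=0x7A3 bytes_emitted=6
After char 10 ('N'=13): chars_in_quartet=3 acc=0x1E8CD bytes_emitted=6
After char 11 ('4'=56): chars_in_quartet=4 acc=0x7A3378 -> emit 7A 33 78, reset; bytes_emitted=9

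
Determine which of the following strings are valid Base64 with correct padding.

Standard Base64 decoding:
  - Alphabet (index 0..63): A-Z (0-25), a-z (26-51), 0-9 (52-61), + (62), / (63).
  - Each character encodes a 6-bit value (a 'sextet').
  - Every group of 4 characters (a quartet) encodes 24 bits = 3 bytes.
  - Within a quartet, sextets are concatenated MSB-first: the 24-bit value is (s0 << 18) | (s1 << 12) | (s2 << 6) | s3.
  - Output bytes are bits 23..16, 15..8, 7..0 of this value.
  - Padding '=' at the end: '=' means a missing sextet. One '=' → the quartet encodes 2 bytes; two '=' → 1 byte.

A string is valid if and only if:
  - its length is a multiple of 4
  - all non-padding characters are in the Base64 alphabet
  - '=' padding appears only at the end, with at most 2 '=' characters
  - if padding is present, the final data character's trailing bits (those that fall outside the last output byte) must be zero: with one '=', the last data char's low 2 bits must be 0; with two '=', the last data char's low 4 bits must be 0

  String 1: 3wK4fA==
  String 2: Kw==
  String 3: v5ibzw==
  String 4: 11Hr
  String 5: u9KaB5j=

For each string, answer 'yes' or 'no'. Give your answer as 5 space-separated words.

String 1: '3wK4fA==' → valid
String 2: 'Kw==' → valid
String 3: 'v5ibzw==' → valid
String 4: '11Hr' → valid
String 5: 'u9KaB5j=' → invalid (bad trailing bits)

Answer: yes yes yes yes no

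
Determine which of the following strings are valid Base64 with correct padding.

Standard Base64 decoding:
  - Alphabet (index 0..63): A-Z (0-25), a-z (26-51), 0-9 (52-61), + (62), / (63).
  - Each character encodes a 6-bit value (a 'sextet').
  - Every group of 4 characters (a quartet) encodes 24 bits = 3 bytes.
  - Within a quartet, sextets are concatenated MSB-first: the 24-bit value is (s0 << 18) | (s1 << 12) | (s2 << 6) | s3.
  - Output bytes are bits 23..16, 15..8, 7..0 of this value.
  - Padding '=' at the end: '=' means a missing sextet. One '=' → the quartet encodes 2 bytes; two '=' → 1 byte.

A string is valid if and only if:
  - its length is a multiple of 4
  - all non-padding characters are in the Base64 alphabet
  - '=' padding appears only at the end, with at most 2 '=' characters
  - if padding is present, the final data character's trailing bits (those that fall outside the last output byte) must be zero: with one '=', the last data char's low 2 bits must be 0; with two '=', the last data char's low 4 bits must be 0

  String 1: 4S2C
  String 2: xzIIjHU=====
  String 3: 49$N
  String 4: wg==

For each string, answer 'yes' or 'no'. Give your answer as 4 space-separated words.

String 1: '4S2C' → valid
String 2: 'xzIIjHU=====' → invalid (5 pad chars (max 2))
String 3: '49$N' → invalid (bad char(s): ['$'])
String 4: 'wg==' → valid

Answer: yes no no yes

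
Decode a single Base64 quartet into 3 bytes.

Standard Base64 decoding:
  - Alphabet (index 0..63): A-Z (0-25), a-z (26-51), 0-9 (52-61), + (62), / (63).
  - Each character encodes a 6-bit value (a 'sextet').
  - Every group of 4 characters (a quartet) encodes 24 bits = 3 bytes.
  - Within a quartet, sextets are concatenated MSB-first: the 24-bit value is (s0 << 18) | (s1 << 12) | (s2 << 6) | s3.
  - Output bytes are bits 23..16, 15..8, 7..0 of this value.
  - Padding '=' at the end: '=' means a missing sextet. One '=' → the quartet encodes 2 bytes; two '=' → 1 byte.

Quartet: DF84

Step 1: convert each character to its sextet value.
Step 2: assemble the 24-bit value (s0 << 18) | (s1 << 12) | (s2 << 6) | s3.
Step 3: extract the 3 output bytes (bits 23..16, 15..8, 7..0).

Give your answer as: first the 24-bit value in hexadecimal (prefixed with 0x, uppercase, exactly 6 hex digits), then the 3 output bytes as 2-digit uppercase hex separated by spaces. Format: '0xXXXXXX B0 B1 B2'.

Answer: 0x0C5F38 0C 5F 38

Derivation:
Sextets: D=3, F=5, 8=60, 4=56
24-bit: (3<<18) | (5<<12) | (60<<6) | 56
      = 0x0C0000 | 0x005000 | 0x000F00 | 0x000038
      = 0x0C5F38
Bytes: (v>>16)&0xFF=0C, (v>>8)&0xFF=5F, v&0xFF=38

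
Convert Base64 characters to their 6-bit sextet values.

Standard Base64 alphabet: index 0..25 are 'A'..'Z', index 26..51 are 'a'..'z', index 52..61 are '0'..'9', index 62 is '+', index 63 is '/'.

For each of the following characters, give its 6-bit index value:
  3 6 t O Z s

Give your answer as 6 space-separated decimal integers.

'3': 0..9 range, 52 + ord('3') − ord('0') = 55
'6': 0..9 range, 52 + ord('6') − ord('0') = 58
't': a..z range, 26 + ord('t') − ord('a') = 45
'O': A..Z range, ord('O') − ord('A') = 14
'Z': A..Z range, ord('Z') − ord('A') = 25
's': a..z range, 26 + ord('s') − ord('a') = 44

Answer: 55 58 45 14 25 44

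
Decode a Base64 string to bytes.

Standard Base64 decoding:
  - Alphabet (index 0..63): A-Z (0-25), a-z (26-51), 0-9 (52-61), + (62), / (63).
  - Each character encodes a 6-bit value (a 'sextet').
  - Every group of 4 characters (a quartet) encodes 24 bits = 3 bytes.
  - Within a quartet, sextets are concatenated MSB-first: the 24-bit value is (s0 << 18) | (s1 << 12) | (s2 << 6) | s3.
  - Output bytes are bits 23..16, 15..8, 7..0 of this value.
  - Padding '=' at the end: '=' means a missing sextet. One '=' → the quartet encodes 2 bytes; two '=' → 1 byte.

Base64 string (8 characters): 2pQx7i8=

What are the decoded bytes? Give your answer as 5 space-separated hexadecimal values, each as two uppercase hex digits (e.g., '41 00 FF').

Answer: DA 94 31 EE 2F

Derivation:
After char 0 ('2'=54): chars_in_quartet=1 acc=0x36 bytes_emitted=0
After char 1 ('p'=41): chars_in_quartet=2 acc=0xDA9 bytes_emitted=0
After char 2 ('Q'=16): chars_in_quartet=3 acc=0x36A50 bytes_emitted=0
After char 3 ('x'=49): chars_in_quartet=4 acc=0xDA9431 -> emit DA 94 31, reset; bytes_emitted=3
After char 4 ('7'=59): chars_in_quartet=1 acc=0x3B bytes_emitted=3
After char 5 ('i'=34): chars_in_quartet=2 acc=0xEE2 bytes_emitted=3
After char 6 ('8'=60): chars_in_quartet=3 acc=0x3B8BC bytes_emitted=3
Padding '=': partial quartet acc=0x3B8BC -> emit EE 2F; bytes_emitted=5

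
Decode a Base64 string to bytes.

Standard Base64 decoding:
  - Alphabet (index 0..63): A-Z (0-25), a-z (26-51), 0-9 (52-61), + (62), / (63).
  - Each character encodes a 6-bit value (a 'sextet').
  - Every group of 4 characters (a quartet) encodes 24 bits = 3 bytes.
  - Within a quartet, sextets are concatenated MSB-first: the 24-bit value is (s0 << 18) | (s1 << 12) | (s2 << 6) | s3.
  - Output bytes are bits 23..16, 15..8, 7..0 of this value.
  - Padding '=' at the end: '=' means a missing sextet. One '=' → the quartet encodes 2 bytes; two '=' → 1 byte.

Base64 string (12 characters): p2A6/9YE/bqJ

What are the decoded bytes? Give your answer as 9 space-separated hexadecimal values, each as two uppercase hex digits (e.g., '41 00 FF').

Answer: A7 60 3A FF D6 04 FD BA 89

Derivation:
After char 0 ('p'=41): chars_in_quartet=1 acc=0x29 bytes_emitted=0
After char 1 ('2'=54): chars_in_quartet=2 acc=0xA76 bytes_emitted=0
After char 2 ('A'=0): chars_in_quartet=3 acc=0x29D80 bytes_emitted=0
After char 3 ('6'=58): chars_in_quartet=4 acc=0xA7603A -> emit A7 60 3A, reset; bytes_emitted=3
After char 4 ('/'=63): chars_in_quartet=1 acc=0x3F bytes_emitted=3
After char 5 ('9'=61): chars_in_quartet=2 acc=0xFFD bytes_emitted=3
After char 6 ('Y'=24): chars_in_quartet=3 acc=0x3FF58 bytes_emitted=3
After char 7 ('E'=4): chars_in_quartet=4 acc=0xFFD604 -> emit FF D6 04, reset; bytes_emitted=6
After char 8 ('/'=63): chars_in_quartet=1 acc=0x3F bytes_emitted=6
After char 9 ('b'=27): chars_in_quartet=2 acc=0xFDB bytes_emitted=6
After char 10 ('q'=42): chars_in_quartet=3 acc=0x3F6EA bytes_emitted=6
After char 11 ('J'=9): chars_in_quartet=4 acc=0xFDBA89 -> emit FD BA 89, reset; bytes_emitted=9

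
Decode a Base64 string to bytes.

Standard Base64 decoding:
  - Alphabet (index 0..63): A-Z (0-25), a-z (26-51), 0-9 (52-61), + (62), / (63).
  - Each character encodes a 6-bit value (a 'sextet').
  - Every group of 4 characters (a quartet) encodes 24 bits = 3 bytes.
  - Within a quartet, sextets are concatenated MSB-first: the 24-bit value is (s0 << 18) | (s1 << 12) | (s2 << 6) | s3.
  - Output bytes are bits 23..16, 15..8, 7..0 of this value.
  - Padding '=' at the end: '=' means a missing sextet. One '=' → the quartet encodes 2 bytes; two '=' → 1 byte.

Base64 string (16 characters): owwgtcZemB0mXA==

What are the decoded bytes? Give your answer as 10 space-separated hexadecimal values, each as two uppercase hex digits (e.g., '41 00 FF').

Answer: A3 0C 20 B5 C6 5E 98 1D 26 5C

Derivation:
After char 0 ('o'=40): chars_in_quartet=1 acc=0x28 bytes_emitted=0
After char 1 ('w'=48): chars_in_quartet=2 acc=0xA30 bytes_emitted=0
After char 2 ('w'=48): chars_in_quartet=3 acc=0x28C30 bytes_emitted=0
After char 3 ('g'=32): chars_in_quartet=4 acc=0xA30C20 -> emit A3 0C 20, reset; bytes_emitted=3
After char 4 ('t'=45): chars_in_quartet=1 acc=0x2D bytes_emitted=3
After char 5 ('c'=28): chars_in_quartet=2 acc=0xB5C bytes_emitted=3
After char 6 ('Z'=25): chars_in_quartet=3 acc=0x2D719 bytes_emitted=3
After char 7 ('e'=30): chars_in_quartet=4 acc=0xB5C65E -> emit B5 C6 5E, reset; bytes_emitted=6
After char 8 ('m'=38): chars_in_quartet=1 acc=0x26 bytes_emitted=6
After char 9 ('B'=1): chars_in_quartet=2 acc=0x981 bytes_emitted=6
After char 10 ('0'=52): chars_in_quartet=3 acc=0x26074 bytes_emitted=6
After char 11 ('m'=38): chars_in_quartet=4 acc=0x981D26 -> emit 98 1D 26, reset; bytes_emitted=9
After char 12 ('X'=23): chars_in_quartet=1 acc=0x17 bytes_emitted=9
After char 13 ('A'=0): chars_in_quartet=2 acc=0x5C0 bytes_emitted=9
Padding '==': partial quartet acc=0x5C0 -> emit 5C; bytes_emitted=10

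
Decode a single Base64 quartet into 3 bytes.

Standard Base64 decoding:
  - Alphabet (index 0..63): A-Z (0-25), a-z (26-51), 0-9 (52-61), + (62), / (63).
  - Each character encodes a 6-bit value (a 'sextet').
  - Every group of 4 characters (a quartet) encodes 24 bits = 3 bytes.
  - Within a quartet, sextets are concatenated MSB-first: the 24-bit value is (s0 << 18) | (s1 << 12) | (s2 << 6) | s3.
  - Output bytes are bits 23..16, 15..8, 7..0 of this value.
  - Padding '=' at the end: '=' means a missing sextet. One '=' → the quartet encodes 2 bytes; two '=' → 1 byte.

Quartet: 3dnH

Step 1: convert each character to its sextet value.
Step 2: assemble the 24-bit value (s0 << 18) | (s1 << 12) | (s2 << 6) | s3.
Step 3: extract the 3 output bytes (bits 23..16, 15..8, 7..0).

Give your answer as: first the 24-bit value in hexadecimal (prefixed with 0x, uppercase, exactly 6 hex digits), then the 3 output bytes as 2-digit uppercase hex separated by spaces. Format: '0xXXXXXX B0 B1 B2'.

Sextets: 3=55, d=29, n=39, H=7
24-bit: (55<<18) | (29<<12) | (39<<6) | 7
      = 0xDC0000 | 0x01D000 | 0x0009C0 | 0x000007
      = 0xDDD9C7
Bytes: (v>>16)&0xFF=DD, (v>>8)&0xFF=D9, v&0xFF=C7

Answer: 0xDDD9C7 DD D9 C7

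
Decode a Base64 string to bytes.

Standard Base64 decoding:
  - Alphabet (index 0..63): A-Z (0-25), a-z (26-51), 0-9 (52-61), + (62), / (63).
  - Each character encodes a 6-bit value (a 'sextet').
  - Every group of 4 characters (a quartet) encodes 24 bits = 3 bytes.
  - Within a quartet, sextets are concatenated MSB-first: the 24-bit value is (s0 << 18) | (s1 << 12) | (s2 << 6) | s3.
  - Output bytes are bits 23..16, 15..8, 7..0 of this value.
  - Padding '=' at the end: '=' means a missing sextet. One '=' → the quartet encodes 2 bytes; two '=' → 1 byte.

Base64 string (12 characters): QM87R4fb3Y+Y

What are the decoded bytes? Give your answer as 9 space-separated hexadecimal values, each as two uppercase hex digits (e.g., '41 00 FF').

Answer: 40 CF 3B 47 87 DB DD 8F 98

Derivation:
After char 0 ('Q'=16): chars_in_quartet=1 acc=0x10 bytes_emitted=0
After char 1 ('M'=12): chars_in_quartet=2 acc=0x40C bytes_emitted=0
After char 2 ('8'=60): chars_in_quartet=3 acc=0x1033C bytes_emitted=0
After char 3 ('7'=59): chars_in_quartet=4 acc=0x40CF3B -> emit 40 CF 3B, reset; bytes_emitted=3
After char 4 ('R'=17): chars_in_quartet=1 acc=0x11 bytes_emitted=3
After char 5 ('4'=56): chars_in_quartet=2 acc=0x478 bytes_emitted=3
After char 6 ('f'=31): chars_in_quartet=3 acc=0x11E1F bytes_emitted=3
After char 7 ('b'=27): chars_in_quartet=4 acc=0x4787DB -> emit 47 87 DB, reset; bytes_emitted=6
After char 8 ('3'=55): chars_in_quartet=1 acc=0x37 bytes_emitted=6
After char 9 ('Y'=24): chars_in_quartet=2 acc=0xDD8 bytes_emitted=6
After char 10 ('+'=62): chars_in_quartet=3 acc=0x3763E bytes_emitted=6
After char 11 ('Y'=24): chars_in_quartet=4 acc=0xDD8F98 -> emit DD 8F 98, reset; bytes_emitted=9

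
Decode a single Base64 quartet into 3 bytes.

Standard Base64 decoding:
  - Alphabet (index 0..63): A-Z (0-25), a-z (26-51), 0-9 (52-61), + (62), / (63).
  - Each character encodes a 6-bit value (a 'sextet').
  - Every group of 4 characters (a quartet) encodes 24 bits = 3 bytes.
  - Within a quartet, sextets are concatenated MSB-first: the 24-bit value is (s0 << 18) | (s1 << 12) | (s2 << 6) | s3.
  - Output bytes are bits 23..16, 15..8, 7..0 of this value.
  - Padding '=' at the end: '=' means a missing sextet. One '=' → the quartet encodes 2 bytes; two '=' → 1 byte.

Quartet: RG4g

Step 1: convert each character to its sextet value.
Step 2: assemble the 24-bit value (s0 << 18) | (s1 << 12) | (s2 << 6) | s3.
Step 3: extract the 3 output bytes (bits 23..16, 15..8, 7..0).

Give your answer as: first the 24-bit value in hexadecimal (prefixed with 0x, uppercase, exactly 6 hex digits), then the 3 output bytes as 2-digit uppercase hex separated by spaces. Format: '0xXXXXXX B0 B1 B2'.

Answer: 0x446E20 44 6E 20

Derivation:
Sextets: R=17, G=6, 4=56, g=32
24-bit: (17<<18) | (6<<12) | (56<<6) | 32
      = 0x440000 | 0x006000 | 0x000E00 | 0x000020
      = 0x446E20
Bytes: (v>>16)&0xFF=44, (v>>8)&0xFF=6E, v&0xFF=20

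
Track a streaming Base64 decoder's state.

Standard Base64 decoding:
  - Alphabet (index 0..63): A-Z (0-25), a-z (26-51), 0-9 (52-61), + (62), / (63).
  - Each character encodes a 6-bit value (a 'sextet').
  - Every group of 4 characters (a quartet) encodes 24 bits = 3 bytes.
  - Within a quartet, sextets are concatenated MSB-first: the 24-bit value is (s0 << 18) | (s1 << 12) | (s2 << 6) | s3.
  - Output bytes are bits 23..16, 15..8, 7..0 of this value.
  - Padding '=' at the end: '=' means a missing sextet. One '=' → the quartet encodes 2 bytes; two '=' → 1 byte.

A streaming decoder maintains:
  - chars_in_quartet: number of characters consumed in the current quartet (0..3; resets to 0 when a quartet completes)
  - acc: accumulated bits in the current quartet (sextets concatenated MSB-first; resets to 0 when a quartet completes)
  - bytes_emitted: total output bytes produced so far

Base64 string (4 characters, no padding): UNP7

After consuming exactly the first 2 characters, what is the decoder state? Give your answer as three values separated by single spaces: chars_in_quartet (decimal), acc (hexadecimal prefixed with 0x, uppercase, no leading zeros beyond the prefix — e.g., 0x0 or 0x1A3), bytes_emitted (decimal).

Answer: 2 0x50D 0

Derivation:
After char 0 ('U'=20): chars_in_quartet=1 acc=0x14 bytes_emitted=0
After char 1 ('N'=13): chars_in_quartet=2 acc=0x50D bytes_emitted=0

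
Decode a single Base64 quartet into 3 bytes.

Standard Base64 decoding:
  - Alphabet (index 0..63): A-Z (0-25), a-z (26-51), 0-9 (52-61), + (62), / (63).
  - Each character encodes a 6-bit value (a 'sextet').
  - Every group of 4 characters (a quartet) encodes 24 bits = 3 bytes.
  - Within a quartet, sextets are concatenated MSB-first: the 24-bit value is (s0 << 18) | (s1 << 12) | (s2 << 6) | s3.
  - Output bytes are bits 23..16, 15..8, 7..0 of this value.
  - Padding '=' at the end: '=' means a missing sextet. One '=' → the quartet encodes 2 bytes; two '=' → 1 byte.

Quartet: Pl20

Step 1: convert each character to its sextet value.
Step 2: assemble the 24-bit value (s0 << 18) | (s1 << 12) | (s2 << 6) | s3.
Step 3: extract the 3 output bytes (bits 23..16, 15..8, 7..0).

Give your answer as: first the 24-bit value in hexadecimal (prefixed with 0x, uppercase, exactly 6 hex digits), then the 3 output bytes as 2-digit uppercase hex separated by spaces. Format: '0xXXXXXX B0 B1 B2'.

Answer: 0x3E5DB4 3E 5D B4

Derivation:
Sextets: P=15, l=37, 2=54, 0=52
24-bit: (15<<18) | (37<<12) | (54<<6) | 52
      = 0x3C0000 | 0x025000 | 0x000D80 | 0x000034
      = 0x3E5DB4
Bytes: (v>>16)&0xFF=3E, (v>>8)&0xFF=5D, v&0xFF=B4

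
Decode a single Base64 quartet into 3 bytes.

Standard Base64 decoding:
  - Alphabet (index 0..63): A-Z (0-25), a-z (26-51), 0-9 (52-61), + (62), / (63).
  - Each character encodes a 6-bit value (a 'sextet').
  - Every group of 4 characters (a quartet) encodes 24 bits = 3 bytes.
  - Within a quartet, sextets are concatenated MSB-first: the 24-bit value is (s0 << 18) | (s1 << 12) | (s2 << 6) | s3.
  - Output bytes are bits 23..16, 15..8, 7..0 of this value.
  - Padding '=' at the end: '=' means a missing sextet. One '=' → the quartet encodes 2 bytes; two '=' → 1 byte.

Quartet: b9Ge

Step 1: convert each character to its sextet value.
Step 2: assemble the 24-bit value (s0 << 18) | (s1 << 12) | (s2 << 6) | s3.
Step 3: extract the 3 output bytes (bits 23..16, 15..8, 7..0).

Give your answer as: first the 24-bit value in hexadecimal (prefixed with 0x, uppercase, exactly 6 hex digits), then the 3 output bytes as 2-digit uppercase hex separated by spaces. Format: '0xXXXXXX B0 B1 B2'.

Sextets: b=27, 9=61, G=6, e=30
24-bit: (27<<18) | (61<<12) | (6<<6) | 30
      = 0x6C0000 | 0x03D000 | 0x000180 | 0x00001E
      = 0x6FD19E
Bytes: (v>>16)&0xFF=6F, (v>>8)&0xFF=D1, v&0xFF=9E

Answer: 0x6FD19E 6F D1 9E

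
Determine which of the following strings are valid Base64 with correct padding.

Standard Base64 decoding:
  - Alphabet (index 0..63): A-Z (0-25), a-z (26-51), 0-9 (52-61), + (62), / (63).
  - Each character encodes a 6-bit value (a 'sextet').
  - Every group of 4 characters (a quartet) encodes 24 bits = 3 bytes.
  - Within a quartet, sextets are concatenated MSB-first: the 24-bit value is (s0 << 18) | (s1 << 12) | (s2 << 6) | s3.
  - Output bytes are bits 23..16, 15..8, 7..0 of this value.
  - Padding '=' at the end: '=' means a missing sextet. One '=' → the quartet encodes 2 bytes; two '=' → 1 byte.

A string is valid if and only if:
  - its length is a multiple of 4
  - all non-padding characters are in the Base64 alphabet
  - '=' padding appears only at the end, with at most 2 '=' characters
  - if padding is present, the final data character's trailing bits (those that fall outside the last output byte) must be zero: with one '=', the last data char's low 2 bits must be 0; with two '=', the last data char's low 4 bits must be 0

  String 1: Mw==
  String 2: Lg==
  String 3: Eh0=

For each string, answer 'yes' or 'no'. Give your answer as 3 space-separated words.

String 1: 'Mw==' → valid
String 2: 'Lg==' → valid
String 3: 'Eh0=' → valid

Answer: yes yes yes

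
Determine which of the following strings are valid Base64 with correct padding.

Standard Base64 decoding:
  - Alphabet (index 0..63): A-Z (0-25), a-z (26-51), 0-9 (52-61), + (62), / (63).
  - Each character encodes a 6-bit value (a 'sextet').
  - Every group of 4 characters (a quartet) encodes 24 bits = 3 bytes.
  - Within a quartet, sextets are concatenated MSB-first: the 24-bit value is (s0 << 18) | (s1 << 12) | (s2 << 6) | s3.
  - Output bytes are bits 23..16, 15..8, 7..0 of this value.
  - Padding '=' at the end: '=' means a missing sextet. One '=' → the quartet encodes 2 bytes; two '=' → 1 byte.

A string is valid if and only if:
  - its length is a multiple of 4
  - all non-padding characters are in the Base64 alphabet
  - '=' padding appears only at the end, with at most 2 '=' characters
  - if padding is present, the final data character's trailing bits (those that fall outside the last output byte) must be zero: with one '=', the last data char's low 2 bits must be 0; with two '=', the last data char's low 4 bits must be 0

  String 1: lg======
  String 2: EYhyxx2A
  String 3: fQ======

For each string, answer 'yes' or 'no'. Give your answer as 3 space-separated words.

String 1: 'lg======' → invalid (6 pad chars (max 2))
String 2: 'EYhyxx2A' → valid
String 3: 'fQ======' → invalid (6 pad chars (max 2))

Answer: no yes no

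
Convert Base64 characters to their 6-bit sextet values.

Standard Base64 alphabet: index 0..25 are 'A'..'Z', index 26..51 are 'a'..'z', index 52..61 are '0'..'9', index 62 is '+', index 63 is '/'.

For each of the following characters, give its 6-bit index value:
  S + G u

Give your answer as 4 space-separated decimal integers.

'S': A..Z range, ord('S') − ord('A') = 18
'+': index 62
'G': A..Z range, ord('G') − ord('A') = 6
'u': a..z range, 26 + ord('u') − ord('a') = 46

Answer: 18 62 6 46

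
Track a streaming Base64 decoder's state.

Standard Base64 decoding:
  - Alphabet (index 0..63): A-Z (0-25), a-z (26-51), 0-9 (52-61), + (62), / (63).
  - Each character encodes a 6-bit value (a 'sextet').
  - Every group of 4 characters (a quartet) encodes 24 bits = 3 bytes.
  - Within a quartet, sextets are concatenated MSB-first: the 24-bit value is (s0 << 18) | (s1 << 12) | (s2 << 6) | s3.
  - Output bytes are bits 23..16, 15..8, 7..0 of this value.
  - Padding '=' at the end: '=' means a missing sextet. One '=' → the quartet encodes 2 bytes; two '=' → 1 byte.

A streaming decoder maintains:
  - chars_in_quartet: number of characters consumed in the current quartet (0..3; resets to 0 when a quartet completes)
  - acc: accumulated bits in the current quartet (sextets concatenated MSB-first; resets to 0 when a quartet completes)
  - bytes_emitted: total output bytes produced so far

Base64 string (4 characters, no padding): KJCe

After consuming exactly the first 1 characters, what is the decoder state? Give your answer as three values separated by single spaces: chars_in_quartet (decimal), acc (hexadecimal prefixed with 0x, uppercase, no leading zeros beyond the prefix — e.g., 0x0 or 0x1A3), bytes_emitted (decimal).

After char 0 ('K'=10): chars_in_quartet=1 acc=0xA bytes_emitted=0

Answer: 1 0xA 0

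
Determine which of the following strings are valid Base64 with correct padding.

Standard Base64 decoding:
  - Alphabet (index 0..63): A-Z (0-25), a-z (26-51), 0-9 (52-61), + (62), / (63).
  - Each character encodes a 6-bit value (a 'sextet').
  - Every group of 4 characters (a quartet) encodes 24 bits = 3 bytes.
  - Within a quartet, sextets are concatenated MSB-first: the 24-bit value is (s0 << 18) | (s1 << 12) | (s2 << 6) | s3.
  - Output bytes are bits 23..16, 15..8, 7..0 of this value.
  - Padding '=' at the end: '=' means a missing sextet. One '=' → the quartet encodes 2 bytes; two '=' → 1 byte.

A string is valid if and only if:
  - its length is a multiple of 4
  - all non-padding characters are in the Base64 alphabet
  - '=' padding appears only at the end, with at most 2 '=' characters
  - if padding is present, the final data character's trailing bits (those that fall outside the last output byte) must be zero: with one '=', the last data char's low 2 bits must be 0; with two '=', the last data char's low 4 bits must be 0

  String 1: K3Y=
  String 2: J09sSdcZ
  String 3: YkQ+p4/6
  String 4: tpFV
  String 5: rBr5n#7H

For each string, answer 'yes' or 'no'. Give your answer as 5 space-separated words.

Answer: yes yes yes yes no

Derivation:
String 1: 'K3Y=' → valid
String 2: 'J09sSdcZ' → valid
String 3: 'YkQ+p4/6' → valid
String 4: 'tpFV' → valid
String 5: 'rBr5n#7H' → invalid (bad char(s): ['#'])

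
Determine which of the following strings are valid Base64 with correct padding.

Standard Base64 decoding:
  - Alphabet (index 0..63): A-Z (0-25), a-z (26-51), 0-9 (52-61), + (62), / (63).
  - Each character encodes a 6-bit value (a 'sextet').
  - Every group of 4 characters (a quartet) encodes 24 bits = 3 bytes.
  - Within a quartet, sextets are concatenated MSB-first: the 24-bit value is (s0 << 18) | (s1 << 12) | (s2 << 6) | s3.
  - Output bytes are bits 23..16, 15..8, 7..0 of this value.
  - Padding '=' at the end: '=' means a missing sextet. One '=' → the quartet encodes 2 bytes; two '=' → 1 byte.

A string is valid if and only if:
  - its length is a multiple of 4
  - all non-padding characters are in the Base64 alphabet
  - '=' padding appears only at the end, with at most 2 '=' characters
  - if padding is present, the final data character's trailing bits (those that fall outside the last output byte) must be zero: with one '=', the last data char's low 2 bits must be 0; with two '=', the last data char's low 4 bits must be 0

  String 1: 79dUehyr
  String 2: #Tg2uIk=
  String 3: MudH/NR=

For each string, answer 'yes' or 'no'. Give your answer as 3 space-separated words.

Answer: yes no no

Derivation:
String 1: '79dUehyr' → valid
String 2: '#Tg2uIk=' → invalid (bad char(s): ['#'])
String 3: 'MudH/NR=' → invalid (bad trailing bits)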